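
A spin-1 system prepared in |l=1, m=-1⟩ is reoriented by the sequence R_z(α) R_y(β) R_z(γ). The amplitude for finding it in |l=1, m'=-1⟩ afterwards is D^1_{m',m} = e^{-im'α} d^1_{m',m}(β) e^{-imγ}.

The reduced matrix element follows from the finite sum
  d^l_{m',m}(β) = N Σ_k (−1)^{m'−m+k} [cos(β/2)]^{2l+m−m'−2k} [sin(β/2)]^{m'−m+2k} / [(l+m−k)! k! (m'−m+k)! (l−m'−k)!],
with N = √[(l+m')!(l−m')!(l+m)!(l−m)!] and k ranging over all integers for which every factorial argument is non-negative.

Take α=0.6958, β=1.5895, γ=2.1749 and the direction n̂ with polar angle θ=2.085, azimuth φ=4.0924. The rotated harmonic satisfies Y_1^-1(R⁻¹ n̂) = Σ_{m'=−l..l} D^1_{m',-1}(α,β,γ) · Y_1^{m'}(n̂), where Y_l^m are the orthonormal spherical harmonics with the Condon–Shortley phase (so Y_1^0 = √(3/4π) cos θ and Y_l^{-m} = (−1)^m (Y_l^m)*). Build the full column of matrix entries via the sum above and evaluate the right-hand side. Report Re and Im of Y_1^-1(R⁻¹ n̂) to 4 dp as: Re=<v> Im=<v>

Re=-0.1621 Im=0.1012

Need the full column D^1_{m',-1} for m'=−1..1 at α=0.6958, β=1.5895, γ=2.1749.
cos(β/2)=0.700463, sin(β/2)=0.713689
d^1_{-1,-1}: single k=0 term ⇒ +0.490649;  D = -0.472756+0.131293i
d^1_{0,-1}: single k=0 term ⇒ -0.706983;  D = +0.401584-0.581855i
d^1_{1,-1}: single k=0 term ⇒ +0.509351;  D = +0.046640+0.507211i
Y_1^{m'}(θ=2.085,φ=4.0924) and Σ D·Y over m':
  (-0.4728+0.1313i)·(-0.1748+0.2448i)  (+0.4016-0.5819i)·(-0.2403+0.0000i)  (+0.0466+0.5072i)·(+0.1748+0.2448i)
Y_1^-1(R⁻¹ n̂) = -0.162051+0.101206i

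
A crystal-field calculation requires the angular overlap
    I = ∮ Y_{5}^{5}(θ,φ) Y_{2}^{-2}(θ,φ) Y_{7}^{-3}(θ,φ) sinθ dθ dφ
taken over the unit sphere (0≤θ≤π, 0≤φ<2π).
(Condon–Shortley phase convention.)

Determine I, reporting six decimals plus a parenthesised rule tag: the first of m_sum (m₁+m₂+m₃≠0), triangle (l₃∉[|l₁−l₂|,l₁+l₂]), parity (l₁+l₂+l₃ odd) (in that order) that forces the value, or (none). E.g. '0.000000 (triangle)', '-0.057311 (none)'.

-0.011332 (none)

Rules hold: Σm=0, L=14 even, 3≤7≤7.
N = 11·5·15 = 825
Δ = 0!·10!·4!/15! = 1/15015
Racah Σ t=0..0: t=0:+1/57600 = 1/57600
⇒ 3j(5 2 7; 0 0 0)² = 21/715, sgn -1
Racah Σ t=0..0: t=0:+1/87091200 = 1/87091200
⇒ 3j(5 2 7; 5 -2 -3)² = 1/15015, sgn +1
4πI² = N·(3j₀)²·(3jₘ)² = 3/1859
I = -1·√(0.00161377/4π) = -0.01133225
No selection rule forces the value: the integral is nonzero (none).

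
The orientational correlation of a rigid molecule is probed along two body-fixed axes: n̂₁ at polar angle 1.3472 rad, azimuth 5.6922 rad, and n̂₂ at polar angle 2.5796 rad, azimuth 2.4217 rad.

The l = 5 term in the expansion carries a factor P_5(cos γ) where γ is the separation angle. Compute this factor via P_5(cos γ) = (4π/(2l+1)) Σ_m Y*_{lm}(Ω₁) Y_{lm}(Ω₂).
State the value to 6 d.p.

Expand P_5 via completeness: Σ_{m} conj(Y_{5,m}) at Ω₁ times Y_{5,m} at Ω₂ —
  [-5]  conj(Y_{5,-5})(Ω₁) = -0.402060-0.075935i ; Y_{5,-5}(Ω₂) = +0.017888+0.008815i ; Δ = -0.006523-0.004902i
  [-4]  conj(Y_{5,-4})(Ω₁) = -0.209659-0.206435i ; Y_{5,-4}(Ω₂) = +0.096722-0.025940i ; Δ = -0.025634-0.014528i
  [-3]  conj(Y_{5,-3})(Ω₁) = +0.035903+0.175172i ; Y_{5,-3}(Ω₂) = +0.158292-0.236986i ; Δ = +0.047196+0.019220i
  [-2]  conj(Y_{5,-2})(Ω₁) = -0.115479+0.281875i ; Y_{5,-2}(Ω₂) = -0.061079-0.463539i ; Δ = +0.137713+0.036313i
  [-1]  conj(Y_{5,-1})(Ω₁) = +0.093989-0.063065i ; Y_{5,-1}(Ω₂) = -0.223604-0.196073i ; Δ = -0.033382-0.004327i
  [+0]  conj(Y_{5,0})(Ω₁) = +0.303682-0.000000i ; Y_{5,0}(Ω₂) = +0.279248+0.000000i ; Δ = +0.084802+0.000000i
  [+1]  conj(Y_{5,1})(Ω₁) = -0.093989-0.063065i ; Y_{5,1}(Ω₂) = +0.223604-0.196073i ; Δ = -0.033382+0.004327i
  [+2]  conj(Y_{5,2})(Ω₁) = -0.115479-0.281875i ; Y_{5,2}(Ω₂) = -0.061079+0.463539i ; Δ = +0.137713-0.036313i
  [+3]  conj(Y_{5,3})(Ω₁) = -0.035903+0.175172i ; Y_{5,3}(Ω₂) = -0.158292-0.236986i ; Δ = +0.047196-0.019220i
  [+4]  conj(Y_{5,4})(Ω₁) = -0.209659+0.206435i ; Y_{5,4}(Ω₂) = +0.096722+0.025940i ; Δ = -0.025634+0.014528i
  [+5]  conj(Y_{5,5})(Ω₁) = +0.402060-0.075935i ; Y_{5,5}(Ω₂) = -0.017888+0.008815i ; Δ = -0.006523+0.004902i
Total Σ_m = +0.323546-0.000000i. Multiply by 1.142397: +0.369618-0.000000i. P_5(cos γ) = 0.369618

0.369618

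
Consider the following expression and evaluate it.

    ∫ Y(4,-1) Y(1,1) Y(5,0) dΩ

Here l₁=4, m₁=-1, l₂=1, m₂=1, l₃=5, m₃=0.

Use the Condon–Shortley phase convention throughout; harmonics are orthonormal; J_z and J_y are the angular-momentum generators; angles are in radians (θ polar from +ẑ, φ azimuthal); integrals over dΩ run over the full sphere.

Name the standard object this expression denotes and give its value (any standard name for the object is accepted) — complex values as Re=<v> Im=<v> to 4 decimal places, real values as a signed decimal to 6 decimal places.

Gaunt coefficient, +0.155288

This is a Gaunt coefficient — the integral of a triple product of spherical harmonics over the sphere.
Checks pass: Σm=0; 10 even; l₃=5∈[3,5].
(2·4+1)(2·1+1)(2·5+1) = 297
Δ: 0! 8! 2! / 11! → 1/495
sum: t=0:+1/576 = 1/576
3j²(4 1 5; 0 0 0) = Δ·Π!·Σ² = 5/99  (sign -1)
sum: t=0:+1/1440 = 1/1440
3j²(4 1 5; -1 1 0) = Δ·Π!·Σ² = 2/99  (sign -1)
combine: 4πI² = 297·5/99·2/99 = 10/33
take √, sign +1: I = 0.15528807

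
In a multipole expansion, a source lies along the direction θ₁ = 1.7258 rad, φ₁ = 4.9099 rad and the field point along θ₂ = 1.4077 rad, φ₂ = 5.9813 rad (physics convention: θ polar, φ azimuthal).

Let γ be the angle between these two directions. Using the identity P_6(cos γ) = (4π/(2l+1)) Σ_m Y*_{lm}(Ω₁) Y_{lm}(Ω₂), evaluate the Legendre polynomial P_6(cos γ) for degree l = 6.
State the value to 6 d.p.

0.325725

Expand P_6 via completeness: Σ_{m} conj(Y_{6,m}) at Ω₁ times Y_{6,m} at Ω₂ —
  [-6]  conj(Y_{6,-6})(Ω₁) = -0.16906 - 0.41634j ; Y_{6,-6}(Ω₂) = -0.10621 + 0.43304j ; Δ = 0.19825 - 0.02899j
  [-5]  conj(Y_{6,-5})(Ω₁) = -0.20302 + 0.13396j ; Y_{6,-5}(Ω₂) = 0.01559 + 0.25369j ; Δ = -0.03715 - 0.04942j
  [-4]  conj(Y_{6,-4})(Ω₁) = -0.17655 - 0.17819j ; Y_{6,-4}(Ω₂) = -0.08532 - 0.22446j ; Δ = -0.02493 + 0.05483j
  [-3]  conj(Y_{6,-3})(Ω₁) = -0.14830 + 0.22027j ; Y_{6,-3}(Ω₂) = -0.16995 - 0.21667j ; Δ = 0.07293 - 0.00530j
  [-2]  conj(Y_{6,-2})(Ω₁) = -0.17305 - 0.07215j ; Y_{6,-2}(Ω₂) = 0.14315 + 0.09873j ; Δ = -0.01765 - 0.02741j
  [-1]  conj(Y_{6,-1})(Ω₁) = -0.05307 + 0.26519j ; Y_{6,-1}(Ω₂) = 0.26671 + 0.08305j ; Δ = -0.03618 + 0.06632j
  [+0]  conj(Y_{6,0})(Ω₁) = -0.16993 + 0.00000j ; Y_{6,0}(Ω₂) = -0.15551 + 0.00000j ; Δ = 0.02643 + 0.00000j
  [+1]  conj(Y_{6,1})(Ω₁) = 0.05307 + 0.26519j ; Y_{6,1}(Ω₂) = -0.26671 + 0.08305j ; Δ = -0.03618 - 0.06632j
  [+2]  conj(Y_{6,2})(Ω₁) = -0.17305 + 0.07215j ; Y_{6,2}(Ω₂) = 0.14315 - 0.09873j ; Δ = -0.01765 + 0.02741j
  [+3]  conj(Y_{6,3})(Ω₁) = 0.14830 + 0.22027j ; Y_{6,3}(Ω₂) = 0.16995 - 0.21667j ; Δ = 0.07293 + 0.00530j
  [+4]  conj(Y_{6,4})(Ω₁) = -0.17655 + 0.17819j ; Y_{6,4}(Ω₂) = -0.08532 + 0.22446j ; Δ = -0.02493 - 0.05483j
  [+5]  conj(Y_{6,5})(Ω₁) = 0.20302 + 0.13396j ; Y_{6,5}(Ω₂) = -0.01559 + 0.25369j ; Δ = -0.03715 + 0.04942j
  [+6]  conj(Y_{6,6})(Ω₁) = -0.16906 + 0.41634j ; Y_{6,6}(Ω₂) = -0.10621 - 0.43304j ; Δ = 0.19825 + 0.02899j
Accumulated sum 0.33696 + 0.00000j; after 4π/(2l+1) scaling, 0.32572 + 0.00000j ⇒ P_6 = 0.325725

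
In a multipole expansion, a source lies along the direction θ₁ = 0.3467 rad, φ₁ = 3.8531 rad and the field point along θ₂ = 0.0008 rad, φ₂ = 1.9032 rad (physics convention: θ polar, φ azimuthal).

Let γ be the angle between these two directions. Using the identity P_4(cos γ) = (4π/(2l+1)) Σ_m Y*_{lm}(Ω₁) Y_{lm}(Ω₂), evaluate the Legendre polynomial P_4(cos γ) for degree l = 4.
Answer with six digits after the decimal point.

0.480261

Expand P_4 via completeness: Σ_{m} conj(Y_{4,m}) at Ω₁ times Y_{4,m} at Ω₂ —
  term(m=-4) = +0.000000+0.000000i   from Y*(Ω₁)=-0.005644+0.001718i, Y(Ω₂)=+0.000000-0.000000i
  term(m=-3) = +0.000000-0.000000i   from Y*(Ω₁)=+0.024679-0.039039i, Y(Ω₂)=+0.000000+0.000000i
  term(m=-2) = -0.000000-0.000000i   from Y*(Ω₁)=+0.029527+0.198344i, Y(Ω₂)=-0.000001+0.000001i
  term(m=-1) = -0.000270+0.000679i   from Y*(Ω₁)=-0.365479-0.315099i, Y(Ω₂)=-0.000494-0.001431i
  term(m=+0) = +0.344503+0.000000i   from Y*(Ω₁)=+0.407078-0.000000i, Y(Ω₂)=+0.846282+0.000000i
  term(m=+1) = -0.000270-0.000679i   from Y*(Ω₁)=+0.365479-0.315099i, Y(Ω₂)=+0.000494-0.001431i
  term(m=+2) = -0.000000+0.000000i   from Y*(Ω₁)=+0.029527-0.198344i, Y(Ω₂)=-0.000001-0.000001i
  term(m=+3) = +0.000000+0.000000i   from Y*(Ω₁)=-0.024679-0.039039i, Y(Ω₂)=-0.000000+0.000000i
  term(m=+4) = +0.000000-0.000000i   from Y*(Ω₁)=-0.005644-0.001718i, Y(Ω₂)=+0.000000+0.000000i
Total Σ_m = +0.343961-0.000000i. Multiply by 1.396263: +0.480261-0.000000i. P_4(cos γ) = 0.480261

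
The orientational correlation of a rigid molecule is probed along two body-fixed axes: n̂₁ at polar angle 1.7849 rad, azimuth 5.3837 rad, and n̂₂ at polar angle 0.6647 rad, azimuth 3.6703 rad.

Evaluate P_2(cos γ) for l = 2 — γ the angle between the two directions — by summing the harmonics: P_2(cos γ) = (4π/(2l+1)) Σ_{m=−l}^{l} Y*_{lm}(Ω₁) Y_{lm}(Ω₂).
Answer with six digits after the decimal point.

-0.404063

Expand P_2 via completeness: Σ_{m} conj(Y_{2,m}) at Ω₁ times Y_{2,m} at Ω₂ —
  m=-2: Y*=-0.083431-0.359276i  Y=+0.072179-0.128020i  product -0.052017-0.015251i
  m=-1: Y*=-0.099769+0.125592i  Y=-0.323862+0.189194i  product +0.008550-0.059550i
  m=+0: Y*=-0.272677-0.000000i  Y=+0.270791+0.000000i  product -0.073839-0.000000i
  m=+1: Y*=+0.099769+0.125592i  Y=+0.323862+0.189194i  product +0.008550+0.059550i
  m=+2: Y*=-0.083431+0.359276i  Y=+0.072179+0.128020i  product -0.052017+0.015251i
Accumulated sum -0.160772-0.000000i; after 4π/(2l+1) scaling, -0.404063-0.000000i ⇒ P_2 = -0.404063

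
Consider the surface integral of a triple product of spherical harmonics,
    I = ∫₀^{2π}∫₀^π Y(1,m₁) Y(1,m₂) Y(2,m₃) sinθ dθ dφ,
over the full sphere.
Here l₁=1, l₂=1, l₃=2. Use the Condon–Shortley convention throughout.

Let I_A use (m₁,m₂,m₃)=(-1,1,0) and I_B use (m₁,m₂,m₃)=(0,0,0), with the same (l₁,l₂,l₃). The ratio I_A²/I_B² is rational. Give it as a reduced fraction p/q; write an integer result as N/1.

1/4

Same 1,1,2: normalisation and zero-m 3j drop out of the ratio.
A: Δ: 0! 2! 2! / 5! → 1/30; sum: t=0:+1/4 = 1/4; 3j²(1 1 2; -1 1 0) = Δ·Π!·Σ² = 1/30  (sign +1)
B: Δ: 0! 2! 2! / 5! → 1/30; sum: t=0:+1/1 = 1/1; 3j²(1 1 2; 0 0 0) = Δ·Π!·Σ² = 2/15  (sign +1)
I_A²/I_B² = (1/30)/(2/15) = 1/4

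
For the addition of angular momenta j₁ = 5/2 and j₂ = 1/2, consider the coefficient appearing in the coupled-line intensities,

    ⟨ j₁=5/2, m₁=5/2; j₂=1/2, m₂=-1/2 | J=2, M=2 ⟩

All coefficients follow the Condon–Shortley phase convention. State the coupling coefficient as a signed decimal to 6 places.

+√(5/6) = +0.912871

√[5·1!4!0!/6! · 5!0!0!1!4!0!] = √(480)
  +(−1)^0/∏(0,1,0,0,4,0)! = 1/24  (running 1/24)
⟨..|..⟩ = √(480)·(1/24) = +0.912871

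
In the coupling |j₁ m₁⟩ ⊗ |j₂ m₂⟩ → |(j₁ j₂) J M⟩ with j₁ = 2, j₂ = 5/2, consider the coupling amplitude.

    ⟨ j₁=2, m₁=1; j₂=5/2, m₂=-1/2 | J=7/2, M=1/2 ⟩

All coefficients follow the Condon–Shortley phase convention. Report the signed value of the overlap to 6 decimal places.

triangle: 1!×3!×4!/9! = 144/362880
(j±m)!: 3!×1!×2!×3!×4!×3! = 10368
prefactor² = (2J+1)×Δ×N² = 1152/35
  k=0: +1/(0!×1!×1!×2!×2!×2!) = 1/8
  k=1: −1/(1!×0!×0!×1!×3!×3!) = -1/36
Σ = 7/72  ⇒  CG² = 1152/35×(7/72)² = 14/45
CG = +√(14/45) = +0.557773

+0.557773  (= +√(14/45))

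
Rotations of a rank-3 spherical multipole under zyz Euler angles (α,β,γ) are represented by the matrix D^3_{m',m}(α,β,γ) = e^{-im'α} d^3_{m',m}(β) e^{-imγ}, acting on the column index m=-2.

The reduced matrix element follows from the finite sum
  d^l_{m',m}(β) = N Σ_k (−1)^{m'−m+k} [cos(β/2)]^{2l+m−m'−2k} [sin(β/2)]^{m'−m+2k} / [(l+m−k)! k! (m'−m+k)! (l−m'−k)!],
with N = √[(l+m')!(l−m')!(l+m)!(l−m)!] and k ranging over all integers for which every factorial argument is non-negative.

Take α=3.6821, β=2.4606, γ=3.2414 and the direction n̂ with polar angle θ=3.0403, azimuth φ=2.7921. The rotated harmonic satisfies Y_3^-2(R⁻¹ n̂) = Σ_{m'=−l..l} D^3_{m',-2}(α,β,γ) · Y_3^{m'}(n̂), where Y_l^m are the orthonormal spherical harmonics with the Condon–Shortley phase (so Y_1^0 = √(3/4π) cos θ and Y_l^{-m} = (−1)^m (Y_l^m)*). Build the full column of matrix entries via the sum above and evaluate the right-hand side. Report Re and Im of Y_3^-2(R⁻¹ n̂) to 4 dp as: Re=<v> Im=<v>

Re=0.2511 Im=0.1277

Need the full column D^3_{m',-2} for m'=−3..3 at α=3.6821, β=2.4606, γ=3.2414.
cos(β/2)=0.333955, sin(β/2)=0.942589
d^3_{-3,-2}: single k=1 term ⇒ +0.009590;  D = +0.002376-0.009291i
d^3_{-2,-2}: k∈[0..1] ⇒ +0.001387 -0.055254 = -0.053867;  D = -0.015412-0.051615i
d^3_{-1,-2}: k∈[0..1] ⇒ -0.012381 +0.197270 = +0.184889;  D = -0.136519-0.124685i
d^3_{0,-2}: k∈[0..1] ⇒ +0.060528 -0.482199 = -0.421671;  D = -0.413297-0.083614i
d^3_{1,-2}: k∈[0..1] ⇒ -0.197270 +0.785778 = +0.588508;  D = -0.554643+0.196755i
d^3_{2,-2}: k∈[0..1] ⇒ +0.440185 -0.701349 = -0.261164;  D = -0.166119+0.201522i
d^3_{3,-2}: single k=0 term ⇒ -0.608661;  D = +0.090288-0.601927i
Y_3^{m'}(θ=3.0403,φ=2.7921) and Σ D·Y over m':
  (+0.0024-0.0093i)·(-0.0002-0.0004i)  (-0.0154-0.0516i)·(-0.0080-0.0067i)  (-0.1365-0.1247i)·(-0.1212-0.0442i)  (-0.4133-0.0836i)·(-0.7235+0.0000i)  (-0.5546+0.1968i)·(+0.1212-0.0442i)  (-0.1661+0.2015i)·(-0.0080+0.0067i)  (+0.0903-0.6019i)·(+0.0002-0.0004i)
Y_3^-2(R⁻¹ n̂) = +0.251070+0.127650i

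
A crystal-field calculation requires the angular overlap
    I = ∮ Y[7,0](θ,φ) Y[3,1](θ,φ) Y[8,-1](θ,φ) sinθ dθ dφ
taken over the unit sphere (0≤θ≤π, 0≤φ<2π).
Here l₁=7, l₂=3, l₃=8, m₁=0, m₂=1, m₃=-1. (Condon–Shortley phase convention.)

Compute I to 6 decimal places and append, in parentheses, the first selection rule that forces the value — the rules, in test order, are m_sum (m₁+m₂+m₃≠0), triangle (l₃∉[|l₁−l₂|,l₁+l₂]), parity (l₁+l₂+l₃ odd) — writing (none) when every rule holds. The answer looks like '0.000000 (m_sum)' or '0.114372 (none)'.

m-sum 0 ✓  L=18 even ✓  4≤8≤10 ✓
Π(2lᵢ+1) = 15×7×17 = 1785
triangle coeff Δ(7,3,8) = 1/5290740
Σ_t [0,2]: t=0:+1/7257600 t=1:−1/2073600 t=2:+1/7257600 = -1/4838400
(3j)²=252/20995 [(7 3 8; 0 0 0)], sign=-1
Σ_t [0,2]: t=0:+1/29030400 t=1:−1/3110400 t=2:+1/4838400 = -1/12441600
(3j)²=343/125970 [(7 3 8; 0 1 -1)], sign=+1
⇒ 4πI² = 302526/5185765
I = (-1)√(302526/5185765/(4π)) = -0.06813496
No selection rule forces the value: the integral is nonzero (none).

-0.068135 (none)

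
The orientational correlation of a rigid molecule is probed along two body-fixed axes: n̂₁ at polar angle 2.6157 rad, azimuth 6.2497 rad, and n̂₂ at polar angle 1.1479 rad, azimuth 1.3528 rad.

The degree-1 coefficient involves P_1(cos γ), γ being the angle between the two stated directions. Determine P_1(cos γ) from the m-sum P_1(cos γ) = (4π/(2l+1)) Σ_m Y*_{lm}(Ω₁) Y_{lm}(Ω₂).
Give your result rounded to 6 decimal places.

-0.270964

Expand P_1 via completeness: Σ_{m} conj(Y_{1,m}) at Ω₁ times Y_{1,m} at Ω₂ —
  term(m=-1) = 0.01002 - 0.05371j   from Y*(Ω₁)=0.17334 - 0.00581j, Y(Ω₂)=0.06814 - 0.30760j
  term(m=+0) = -0.08474 + 0.00000j   from Y*(Ω₁)=-0.42258 + 0.00000j, Y(Ω₂)=0.20052 + 0.00000j
  term(m=+1) = 0.01002 + 0.05371j   from Y*(Ω₁)=-0.17334 - 0.00581j, Y(Ω₂)=-0.06814 - 0.30760j
Accumulated sum -0.06469 + 0.00000j; after 4π/(2l+1) scaling, -0.27096 + 0.00000j ⇒ P_1 = -0.270964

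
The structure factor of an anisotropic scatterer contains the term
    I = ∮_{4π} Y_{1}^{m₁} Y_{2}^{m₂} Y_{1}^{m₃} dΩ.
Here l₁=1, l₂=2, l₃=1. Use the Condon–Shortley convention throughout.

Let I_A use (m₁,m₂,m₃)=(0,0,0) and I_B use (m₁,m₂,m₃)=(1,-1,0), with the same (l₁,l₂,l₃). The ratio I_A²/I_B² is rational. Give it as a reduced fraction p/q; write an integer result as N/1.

4/3

Same 1,2,1: normalisation and zero-m 3j drop out of the ratio.
A: Δ: 2! 0! 2! / 5! → 1/30; sum: t=1:−1/1 = -1/1; 3j²(1 2 1; 0 0 0) = Δ·Π!·Σ² = 2/15  (sign +1)
B: Δ: 2! 0! 2! / 5! → 1/30; sum: t=0:+1/2 = 1/2; 3j²(1 2 1; 1 -1 0) = Δ·Π!·Σ² = 1/10  (sign -1)
I_A²/I_B² = (2/15)/(1/10) = 4/3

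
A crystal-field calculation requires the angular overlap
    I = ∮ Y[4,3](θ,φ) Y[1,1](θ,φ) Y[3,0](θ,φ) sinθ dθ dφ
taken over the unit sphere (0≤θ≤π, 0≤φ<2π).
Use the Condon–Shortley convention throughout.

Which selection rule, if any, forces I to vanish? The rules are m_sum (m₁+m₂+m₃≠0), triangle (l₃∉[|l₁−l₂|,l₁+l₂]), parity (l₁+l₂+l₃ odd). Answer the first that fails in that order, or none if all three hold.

Σmᵢ = 4  ✗
l₃∈[|l₁−l₂|,l₁+l₂]=[3,5], have l₃=3
Σlᵢ = 8 ⇒ even

m_sum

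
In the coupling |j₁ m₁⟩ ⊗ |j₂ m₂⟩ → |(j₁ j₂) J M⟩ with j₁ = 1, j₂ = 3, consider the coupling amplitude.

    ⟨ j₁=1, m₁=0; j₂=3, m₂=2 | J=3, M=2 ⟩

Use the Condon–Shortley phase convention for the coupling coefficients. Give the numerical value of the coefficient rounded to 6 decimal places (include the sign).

√[7·1!1!5!/8! · 1!1!5!1!5!1!] = √(300)
  +(−1)^0/∏(0,1,1,5,0,0)! = 1/120  (running 1/120)
  +(−1)^1/∏(1,0,0,4,1,1)! = -1/24  (running -1/30)
⟨..|..⟩ = √(300)·(-1/30) = -0.577350

-0.577350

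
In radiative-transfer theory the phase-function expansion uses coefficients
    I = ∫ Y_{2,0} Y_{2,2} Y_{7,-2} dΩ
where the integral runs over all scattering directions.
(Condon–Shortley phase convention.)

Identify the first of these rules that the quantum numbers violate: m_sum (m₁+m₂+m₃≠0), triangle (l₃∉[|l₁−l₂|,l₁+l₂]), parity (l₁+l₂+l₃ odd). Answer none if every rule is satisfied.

triangle

m₁+m₂+m₃ = 0 + 2 − 2 = 0  ✓
triangle: need |l₁−l₂| ≤ l₃ ≤ l₁+l₂ = [0,4]; l₃=7 is outside  ✗
parity: l₁+l₂+l₃ = 11 is odd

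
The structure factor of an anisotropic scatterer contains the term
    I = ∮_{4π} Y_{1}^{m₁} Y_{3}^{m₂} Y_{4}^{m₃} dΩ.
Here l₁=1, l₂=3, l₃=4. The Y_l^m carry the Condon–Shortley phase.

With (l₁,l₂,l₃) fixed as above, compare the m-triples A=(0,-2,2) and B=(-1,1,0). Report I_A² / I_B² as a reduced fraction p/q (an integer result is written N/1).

2/1

l's match ⇒ only the (l;m) 3-j factors differ between A and B.
A: triangle coeff Δ(1,3,4) = 1/252; Σ_t [0,0]: t=0:+1/120 = 1/120; (3j)²=1/21 [(1 3 4; 0 -2 2)], sign=+1
B: triangle coeff Δ(1,3,4) = 1/252; Σ_t [0,0]: t=0:+1/96 = 1/96; (3j)²=1/42 [(1 3 4; -1 1 0)], sign=+1
I_A²/I_B² = (1/21)/(1/42) = 2/1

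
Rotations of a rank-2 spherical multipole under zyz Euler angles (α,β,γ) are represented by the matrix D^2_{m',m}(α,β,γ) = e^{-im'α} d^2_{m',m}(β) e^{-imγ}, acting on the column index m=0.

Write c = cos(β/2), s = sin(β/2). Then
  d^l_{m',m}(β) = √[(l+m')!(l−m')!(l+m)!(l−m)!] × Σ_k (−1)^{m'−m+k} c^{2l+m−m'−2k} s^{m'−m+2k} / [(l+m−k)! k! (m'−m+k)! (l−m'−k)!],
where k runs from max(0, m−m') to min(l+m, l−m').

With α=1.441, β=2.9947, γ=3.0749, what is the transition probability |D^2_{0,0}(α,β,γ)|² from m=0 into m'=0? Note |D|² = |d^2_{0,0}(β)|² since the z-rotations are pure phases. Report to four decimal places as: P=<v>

P=0.9368

First d^2_{0,0}(β=2.9947), then the phase factors e^{-i(0)α} and e^{-i(0)γ}:
c=cos(2.994700/2)=0.073380, s=sin(2.994700/2)=0.997304; N=√[2·2·2·2]=4.000000
Admissible k: 0..2 (factorial args all ≥0)
  k=0: (−1)^0·4.0000/(4)·0.0734^4·0.9973^0 = +0.000029
  k=1: (−1)^1·4.0000/(1)·0.0734^2·0.9973^2 = -0.021423
  k=2: (−1)^2·4.0000/(4)·0.0734^0·0.9973^4 = +0.989260
d^2_{0,0}(2.9947) = +0.000029 -0.021423 +0.989260 = +0.967866
|D^2_{0,0}|² = |d^2_{0,0}(β)|² = (+0.967866)² = 0.936764 (the z-rotation phases have unit modulus)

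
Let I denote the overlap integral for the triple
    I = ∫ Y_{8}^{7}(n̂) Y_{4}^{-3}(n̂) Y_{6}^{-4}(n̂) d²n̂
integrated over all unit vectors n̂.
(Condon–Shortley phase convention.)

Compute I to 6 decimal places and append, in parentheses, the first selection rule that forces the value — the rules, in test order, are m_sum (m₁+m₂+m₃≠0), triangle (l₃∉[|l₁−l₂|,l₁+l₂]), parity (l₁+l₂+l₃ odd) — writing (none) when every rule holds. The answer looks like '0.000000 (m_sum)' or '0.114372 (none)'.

Rules hold: Σm=0, L=18 even, 4≤6≤12.
N = 17·9·13 = 1989
Δ = 6!·10!·2!/19! = 1/23279256
Racah Σ t=2..4: t=2:+1/1658880 t=3:−1/518400 t=4:+1/1658880 = -1/1382400
⇒ 3j(8 4 6; 0 0 0)² = 504/46189, sgn -1
Racah Σ t=0..1: t=0:+1/261273600 t=1:−1/870912000 = 1/373248000
⇒ 3j(8 4 6; 7 -3 -4)² = 343/23256, sgn +1
4πI² = N·(3j₀)²·(3jₘ)² = 21609/67507
I = -1·√(0.3201/4π) = -0.15960188
No selection rule forces the value: the integral is nonzero (none).

-0.159602 (none)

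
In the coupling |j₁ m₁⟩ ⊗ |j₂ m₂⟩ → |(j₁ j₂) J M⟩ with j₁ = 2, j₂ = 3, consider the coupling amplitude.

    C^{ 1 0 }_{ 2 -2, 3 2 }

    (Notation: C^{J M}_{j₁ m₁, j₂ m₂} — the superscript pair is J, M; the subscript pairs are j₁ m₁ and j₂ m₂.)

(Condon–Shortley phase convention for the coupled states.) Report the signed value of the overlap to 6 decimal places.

√[3·4!0!2!/7! · 0!4!5!1!1!1!] = √(576/7)
  +(−1)^4/∏(4,0,0,1,0,1)! = 1/24  (running 1/24)
⟨..|..⟩ = √(576/7)·(1/24) = +0.377964

+0.377964  (= +√(1/7))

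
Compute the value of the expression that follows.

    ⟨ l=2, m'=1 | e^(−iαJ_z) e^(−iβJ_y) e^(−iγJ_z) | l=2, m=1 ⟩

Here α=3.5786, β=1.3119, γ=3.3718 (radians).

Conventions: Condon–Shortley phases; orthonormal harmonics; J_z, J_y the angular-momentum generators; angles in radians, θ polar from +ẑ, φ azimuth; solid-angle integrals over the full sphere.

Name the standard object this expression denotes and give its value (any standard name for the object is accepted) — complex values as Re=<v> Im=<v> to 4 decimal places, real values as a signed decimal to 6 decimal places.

This is a Wigner D-matrix element — the rotation-matrix element ⟨l m'| R(α,β,γ) |l m⟩ in the angular-momentum basis.
First d^2_{1,1}(β=1.3119), then the phase factors e^{-i(1)α} and e^{-i(1)γ}:
Half-angle: c=0.792469, s=0.609912. N=√(6·1·6·1)=6.000000
k∈{0,1} keeps every argument non-negative
  k=0: (−1)^0·6.0000/(6)·0.7925^4·0.6099^0 = +0.394393
  k=1: (−1)^1·6.0000/(2)·0.7925^2·0.6099^2 = -0.700843
d^2_{1,1}(1.3119) = +0.394393 -0.700843 = -0.306450
D = (-0.906022+0.423230i)·(-0.306450)·(-0.973619+0.228179i) = -0.240731+0.189631i

Wigner D-matrix element, Re=-0.2407 Im=0.1896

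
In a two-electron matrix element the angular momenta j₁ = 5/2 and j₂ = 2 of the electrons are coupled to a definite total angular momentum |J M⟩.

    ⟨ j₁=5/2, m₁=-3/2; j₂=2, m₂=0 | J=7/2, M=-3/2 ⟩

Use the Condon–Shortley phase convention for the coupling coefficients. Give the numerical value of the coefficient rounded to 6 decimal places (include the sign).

−√(2/7) = -0.534522

j₁+j₂−J=1  J+j₁−j₂=4  J−j₁+j₂=3  j₁+j₂+J+1=9
(j₁±m₁, j₂±m₂, J±M) = (1,4,2,2,2,5)
P² = 512/7
sum k=0..1:
  [0] +1/48 = 1/48
  [1] −1/12 = -1/12
S = -1/16
C² = P²·S² = 2/7 ; C = -0.534522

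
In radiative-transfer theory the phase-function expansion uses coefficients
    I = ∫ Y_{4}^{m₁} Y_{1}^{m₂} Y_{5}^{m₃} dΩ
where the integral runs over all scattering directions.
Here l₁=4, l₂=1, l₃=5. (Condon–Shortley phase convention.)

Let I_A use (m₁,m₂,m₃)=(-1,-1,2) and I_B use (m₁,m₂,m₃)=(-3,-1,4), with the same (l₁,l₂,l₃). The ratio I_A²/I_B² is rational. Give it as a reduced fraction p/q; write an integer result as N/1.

7/12

l's match ⇒ only the (l;m) 3-j factors differ between A and B.
A: triangle coeff Δ(4,1,5) = 1/495; Σ_t [0,0]: t=0:+1/1440 = 1/1440; (3j)²=7/165 [(4 1 5; -1 -1 2)], sign=-1
B: triangle coeff Δ(4,1,5) = 1/495; Σ_t [0,0]: t=0:+1/10080 = 1/10080; (3j)²=4/55 [(4 1 5; -3 -1 4)], sign=-1
I_A²/I_B² = (7/165)/(4/55) = 7/12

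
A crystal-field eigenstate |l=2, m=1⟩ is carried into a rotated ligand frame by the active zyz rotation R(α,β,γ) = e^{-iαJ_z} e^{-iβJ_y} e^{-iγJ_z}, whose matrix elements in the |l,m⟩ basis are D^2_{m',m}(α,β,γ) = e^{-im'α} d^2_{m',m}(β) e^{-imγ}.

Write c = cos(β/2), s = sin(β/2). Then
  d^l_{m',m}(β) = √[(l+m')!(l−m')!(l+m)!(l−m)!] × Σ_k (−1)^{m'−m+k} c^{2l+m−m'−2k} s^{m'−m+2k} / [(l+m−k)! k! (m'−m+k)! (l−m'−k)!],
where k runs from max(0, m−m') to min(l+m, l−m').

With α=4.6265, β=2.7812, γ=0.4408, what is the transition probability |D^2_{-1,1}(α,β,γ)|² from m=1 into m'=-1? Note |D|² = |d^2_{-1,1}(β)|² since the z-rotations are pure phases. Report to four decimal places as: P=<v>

D^2_{-1,1}(4.6265,2.7812,0.4408) = e^{-i·-1·4.6265}·d^2_{-1,1}(2.7812)·e^{-i·1·0.4408}. Compute d first:
Half-angle: c=0.179223, s=0.983809. N=√(1·6·6·1)=6.000000
k∈{2,3} keeps every argument non-negative
  k=2: (−1)^0·6.0000/(2)·0.1792^2·0.9838^2 = +0.093267
  k=3: (−1)^1·6.0000/(6)·0.1792^0·0.9838^4 = -0.936790
d^2_{-1,1}(2.7812) = +0.093267 -0.936790 = -0.843523
|D^2_{-1,1}|² = |d^2_{-1,1}(β)|² = (-0.843523)² = 0.711531 (the z-rotation phases have unit modulus)

P=0.7115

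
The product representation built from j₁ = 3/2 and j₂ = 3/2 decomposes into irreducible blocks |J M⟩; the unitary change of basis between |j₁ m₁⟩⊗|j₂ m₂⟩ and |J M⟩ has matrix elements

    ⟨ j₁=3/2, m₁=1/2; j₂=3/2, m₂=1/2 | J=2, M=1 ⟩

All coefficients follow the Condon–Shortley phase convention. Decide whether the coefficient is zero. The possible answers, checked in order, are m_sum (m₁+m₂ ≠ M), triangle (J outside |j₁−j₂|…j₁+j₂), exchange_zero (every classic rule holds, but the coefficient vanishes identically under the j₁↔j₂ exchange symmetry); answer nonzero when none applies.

m-sum: m₁+m₂ = 1/2+1/2 = 1, M = 1  ✓
triangle: |j₁−j₂| = 0 ≤ J = 2 ≤ j₁+j₂ = 3  ✓
exchange: j₁=j₂ and m₁=m₂, and (−1)^(j₁+j₂−J) = (−1)^1 = −1 forces ⟨j₁m₁;j₂m₂|JM⟩ = −⟨j₂m₂;j₁m₁|JM⟩ = −⟨j₁m₁;j₂m₂|JM⟩ ⇒ the coefficient vanishes identically
Racah sum check: Σ_k collapses to 0 ⇒ CG = 0

exchange_zero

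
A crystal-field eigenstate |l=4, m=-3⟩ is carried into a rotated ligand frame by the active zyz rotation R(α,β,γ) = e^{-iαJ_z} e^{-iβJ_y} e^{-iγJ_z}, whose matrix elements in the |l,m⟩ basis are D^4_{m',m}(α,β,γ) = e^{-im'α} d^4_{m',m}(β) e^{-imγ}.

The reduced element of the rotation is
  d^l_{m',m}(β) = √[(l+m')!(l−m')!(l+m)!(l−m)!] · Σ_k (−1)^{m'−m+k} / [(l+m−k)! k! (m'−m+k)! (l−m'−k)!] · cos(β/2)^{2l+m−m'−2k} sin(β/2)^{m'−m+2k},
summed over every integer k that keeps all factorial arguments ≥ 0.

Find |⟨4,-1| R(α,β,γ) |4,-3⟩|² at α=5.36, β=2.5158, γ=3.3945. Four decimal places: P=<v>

P=0.0083

D^4_{-1,-3}(5.3600,2.5158,3.3945) = e^{-i·-1·5.3600}·d^4_{-1,-3}(2.5158)·e^{-i·-3·3.3945}. Compute d first:
Half-angle: c=0.307816, s=0.951446. N=√(6·120·1·5040)=1904.940944
k: max(0,(-3)−(-1))=0 … min(4+(-3),4−(-1))=1
  k=0: (−1)^2·1904.9409/(240)·0.3078^6·0.9514^2 = +0.006112
  k=1: (−1)^3·1904.9409/(144)·0.3078^4·0.9514^4 = -0.097324
d^4_{-1,-3}(2.5158) = +0.006112 -0.097324 = -0.091212
|D^4_{-1,-3}|² = |d^4_{-1,-3}(β)|² = (-0.091212)² = 0.008320 (the z-rotation phases have unit modulus)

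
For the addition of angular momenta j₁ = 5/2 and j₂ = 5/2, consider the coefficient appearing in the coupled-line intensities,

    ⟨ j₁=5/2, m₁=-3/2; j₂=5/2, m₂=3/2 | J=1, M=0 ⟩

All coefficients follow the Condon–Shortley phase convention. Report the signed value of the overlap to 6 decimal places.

triangle: 4!*1!*1!/7! = 24/5040
(j±m)!: 1!*4!*4!*1!*1!*1! = 576
prefactor² = (2J+1)*Δ*N² = 288/35
  k=3: −1/(3!*1!*1!*1!*0!*0!) = -1/6
  k=4: +1/(4!*0!*0!*0!*1!*1!) = 1/24
Σ = -1/8  ⇒  CG² = 288/35*(-1/8)² = 9/70
CG = −√(9/70) = -0.358569

-0.358569  (= −√(9/70))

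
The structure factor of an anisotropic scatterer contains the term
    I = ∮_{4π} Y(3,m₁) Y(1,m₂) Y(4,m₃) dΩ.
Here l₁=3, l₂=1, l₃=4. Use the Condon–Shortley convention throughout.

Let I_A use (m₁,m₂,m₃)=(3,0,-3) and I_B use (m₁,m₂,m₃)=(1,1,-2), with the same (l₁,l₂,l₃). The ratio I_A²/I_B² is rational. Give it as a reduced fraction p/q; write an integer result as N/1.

Shared (l₁,l₂,l₃)=(3,1,4): N and (l;000)² cancel in I_A²/I_B².
A: Δ = 0!·6!·2!/9! = 1/252; Racah Σ t=0..0: t=0:+1/720 = 1/720; ⇒ 3j(3 1 4; 3 0 -3)² = 1/36, sgn -1
B: Δ = 0!·6!·2!/9! = 1/252; Racah Σ t=0..0: t=0:+1/96 = 1/96; ⇒ 3j(3 1 4; 1 1 -2)² = 5/84, sgn +1
I_A²/I_B² = (1/36)/(5/84) = 7/15

7/15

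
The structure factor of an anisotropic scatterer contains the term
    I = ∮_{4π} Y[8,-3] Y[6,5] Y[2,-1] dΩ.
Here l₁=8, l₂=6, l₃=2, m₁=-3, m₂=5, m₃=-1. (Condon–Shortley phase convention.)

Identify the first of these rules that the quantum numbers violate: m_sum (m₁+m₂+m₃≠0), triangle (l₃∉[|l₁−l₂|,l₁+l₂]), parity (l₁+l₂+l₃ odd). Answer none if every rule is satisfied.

m_sum

Σmᵢ = 1  ✗
l₃∈[|l₁−l₂|,l₁+l₂]=[2,14], have l₃=2
Σlᵢ = 16 ⇒ even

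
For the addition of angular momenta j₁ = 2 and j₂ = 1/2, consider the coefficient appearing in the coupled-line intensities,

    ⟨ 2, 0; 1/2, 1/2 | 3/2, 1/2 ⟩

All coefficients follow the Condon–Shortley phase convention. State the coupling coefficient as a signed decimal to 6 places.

−√(2/5) ≈ -0.632456

√[4·1!3!0!/5! · 2!2!1!0!2!1!] = √(8/5)
  +(−1)^1/∏(1,0,1,0,2,0)! = -1/2  (running -1/2)
⟨..|..⟩ = √(8/5)·(-1/2) = -0.632456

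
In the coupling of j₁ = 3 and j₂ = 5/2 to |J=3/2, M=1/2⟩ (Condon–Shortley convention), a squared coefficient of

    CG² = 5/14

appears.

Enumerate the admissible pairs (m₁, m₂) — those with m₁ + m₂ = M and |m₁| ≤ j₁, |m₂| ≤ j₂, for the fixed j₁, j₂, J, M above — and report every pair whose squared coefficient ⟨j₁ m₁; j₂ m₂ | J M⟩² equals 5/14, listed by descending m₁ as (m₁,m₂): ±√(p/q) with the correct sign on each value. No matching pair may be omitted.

Admissible pairs with m₁+m₂ = M = 1/2: (-2,5/2), (-1,3/2), (0,1/2), (1,-1/2), (2,-3/2), (3,-5/2)
  (m₁,m₂)=(3,-5/2): CG² = 5/14, CG = +√(5/14)   ← matches the target
  (m₁,m₂)=(2,-3/2): CG² = 1/21, CG = −√(1/21)
  (m₁,m₂)=(1,-1/2): CG² = 1/105, CG = −√(1/105)
  (m₁,m₂)=(0,1/2): CG² = 4/35, CG = +√(4/35)
  (m₁,m₂)=(-1,3/2): CG² = 7/30, CG = −√(7/30)
  (m₁,m₂)=(-2,5/2): CG² = 5/21, CG = +√(5/21)
Pairs with CG² = 5/14: (3,-5/2): +√(5/14)

(3,-5/2): +√(5/14)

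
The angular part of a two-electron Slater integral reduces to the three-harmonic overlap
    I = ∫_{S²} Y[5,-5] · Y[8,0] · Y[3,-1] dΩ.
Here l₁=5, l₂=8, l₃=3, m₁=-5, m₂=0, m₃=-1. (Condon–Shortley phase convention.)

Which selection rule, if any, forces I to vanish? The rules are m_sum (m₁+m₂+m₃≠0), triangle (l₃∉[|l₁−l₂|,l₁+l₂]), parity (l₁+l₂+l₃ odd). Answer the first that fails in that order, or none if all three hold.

azimuthal sum: -5 + 0 − 1 = -6  ✗
3 ≤ 3 ≤ 13 (triangle on l)
L = 5 + 8 + 3 = 16 (even)

m_sum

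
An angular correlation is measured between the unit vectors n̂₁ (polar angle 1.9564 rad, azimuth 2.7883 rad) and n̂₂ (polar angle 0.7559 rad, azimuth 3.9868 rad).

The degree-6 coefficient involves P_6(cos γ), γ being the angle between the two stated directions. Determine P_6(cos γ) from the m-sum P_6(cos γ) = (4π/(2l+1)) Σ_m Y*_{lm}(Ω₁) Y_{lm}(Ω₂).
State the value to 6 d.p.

-0.300716

Expand P_6 via completeness: Σ_{m} conj(Y_{6,m}) at Ω₁ times Y_{6,m} at Ω₂ —
  m=-6: Y*=(-0.159515, -0.260783)  Y=(0.017673, 0.047116)  product (0.009468, -0.012125)
  m=-5: Y*=(-0.083575, -0.421663)  Y=(0.086432, -0.163476)  product (-0.076156, -0.022783)
  m=-4: Y*=(0.022957, -0.144433)  Y=(-0.370204, 0.090296)  product (0.004543, 0.055543)
  m=-3: Y*=(-0.137602, 0.245470)  Y=(0.355130, 0.246083)  product (-0.109273, 0.053312)
  m=-2: Y*=(-0.188422, 0.160839)  Y=(-0.013183, -0.109685)  product (0.020126, 0.018547)
  m=-1: Y*=(0.190806, -0.070362)  Y=(0.222807, -0.251190)  product (0.024838, -0.063606)
  m=+0: Y*=(0.267239, -0.000000)  Y=(-0.217733, 0.000000)  product (-0.058187, 0.000000)
  m=+1: Y*=(-0.190806, -0.070362)  Y=(-0.222807, -0.251190)  product (0.024838, 0.063606)
  m=+2: Y*=(-0.188422, -0.160839)  Y=(-0.013183, 0.109685)  product (0.020126, -0.018547)
  m=+3: Y*=(0.137602, 0.245470)  Y=(-0.355130, 0.246083)  product (-0.109273, -0.053312)
  m=+4: Y*=(0.022957, 0.144433)  Y=(-0.370204, -0.090296)  product (0.004543, -0.055543)
  m=+5: Y*=(0.083575, -0.421663)  Y=(-0.086432, -0.163476)  product (-0.076156, 0.022783)
  m=+6: Y*=(-0.159515, 0.260783)  Y=(0.017673, -0.047116)  product (0.009468, 0.012125)
Accumulated sum (-0.311093, 0.000000); after 4π/(2l+1) scaling, (-0.300716, 0.000000) ⇒ P_6 = -0.300716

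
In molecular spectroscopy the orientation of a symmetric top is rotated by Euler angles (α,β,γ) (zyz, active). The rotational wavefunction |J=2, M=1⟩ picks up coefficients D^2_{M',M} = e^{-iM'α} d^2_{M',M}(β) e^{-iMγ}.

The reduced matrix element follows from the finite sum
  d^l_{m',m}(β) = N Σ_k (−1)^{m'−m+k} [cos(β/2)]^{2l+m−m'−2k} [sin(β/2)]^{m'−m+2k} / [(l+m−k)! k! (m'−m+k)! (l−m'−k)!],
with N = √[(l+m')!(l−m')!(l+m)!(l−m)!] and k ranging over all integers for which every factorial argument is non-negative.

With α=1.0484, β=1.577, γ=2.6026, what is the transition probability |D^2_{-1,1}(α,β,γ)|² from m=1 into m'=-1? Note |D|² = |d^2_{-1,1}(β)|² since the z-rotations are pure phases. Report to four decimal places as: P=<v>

D^2_{-1,1}(1.0484,1.5770,2.6026) = e^{-i·-1·1.0484}·d^2_{-1,1}(1.5770)·e^{-i·1·2.6026}. Compute d first:
With c≡cos(β/2)=0.704910 and s≡sin(β/2)=0.709297, N=[1·6·6·1]^{1/2}=6.000000
Admissible k: 2..3 (factorial args all ≥0)
  k=2: (−1)^0·6.0000/(2)·0.7049^2·0.7093^2 = +0.749971
  k=3: (−1)^1·6.0000/(6)·0.7049^0·0.7093^4 = -0.253111
d^2_{-1,1}(1.5770) = +0.749971 -0.253111 = +0.496860
|D^2_{-1,1}|² = |d^2_{-1,1}(β)|² = (+0.496860)² = 0.246870 (the z-rotation phases have unit modulus)

P=0.2469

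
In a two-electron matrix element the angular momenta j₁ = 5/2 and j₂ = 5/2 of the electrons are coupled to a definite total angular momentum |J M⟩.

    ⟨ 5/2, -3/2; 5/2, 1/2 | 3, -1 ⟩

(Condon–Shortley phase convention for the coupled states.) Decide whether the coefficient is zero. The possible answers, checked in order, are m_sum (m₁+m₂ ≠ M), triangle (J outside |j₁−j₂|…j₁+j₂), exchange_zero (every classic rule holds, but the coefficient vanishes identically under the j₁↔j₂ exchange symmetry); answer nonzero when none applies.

m-sum: m₁+m₂ = -3/2+1/2 = -1, M = -1  ✓
triangle: |j₁−j₂| = 0 ≤ J = 3 ≤ j₁+j₂ = 5  ✓
exchange: j₁≠j₂ or m₁≠m₂ — the exchange symmetry imposes no constraint here
value check: CG = +√(1/30) = +0.182574 ≠ 0

nonzero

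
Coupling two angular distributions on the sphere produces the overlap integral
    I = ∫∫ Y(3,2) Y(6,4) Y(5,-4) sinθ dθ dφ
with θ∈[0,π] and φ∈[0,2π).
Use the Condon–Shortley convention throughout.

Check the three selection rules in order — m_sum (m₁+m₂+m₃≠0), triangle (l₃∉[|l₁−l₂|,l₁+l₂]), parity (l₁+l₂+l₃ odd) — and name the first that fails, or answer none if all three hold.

m_sum

m₁+m₂+m₃ = 2 + 4 − 4 = 2  ✗
triangle: |3−6|=3 ≤ l₃=5 ≤ 3+6=9
parity: l₁+l₂+l₃ = 14 is even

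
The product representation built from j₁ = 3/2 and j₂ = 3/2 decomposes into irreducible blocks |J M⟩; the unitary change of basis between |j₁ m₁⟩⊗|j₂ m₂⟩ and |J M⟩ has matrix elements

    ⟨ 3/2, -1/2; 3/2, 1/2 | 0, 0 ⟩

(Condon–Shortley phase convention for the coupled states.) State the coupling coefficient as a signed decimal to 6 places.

√[1·3!0!0!/4! · 1!2!2!1!0!0!] = √(1)
  +(−1)^2/∏(2,1,0,0,0,0)! = 1/2  (running 1/2)
⟨..|..⟩ = √(1)·(1/2) = +0.500000

+0.500000  (= +√(1/4))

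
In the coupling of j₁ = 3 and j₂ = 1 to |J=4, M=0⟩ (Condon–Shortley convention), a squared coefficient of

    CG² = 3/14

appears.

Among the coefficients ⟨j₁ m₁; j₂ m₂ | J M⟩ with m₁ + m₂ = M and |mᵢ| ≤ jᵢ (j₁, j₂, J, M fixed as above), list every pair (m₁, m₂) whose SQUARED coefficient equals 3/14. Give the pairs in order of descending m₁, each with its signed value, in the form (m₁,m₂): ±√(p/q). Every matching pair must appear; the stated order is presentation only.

(1,-1): +√(3/14); (-1,1): +√(3/14)

Admissible pairs with m₁+m₂ = M = 0: (-1,1), (0,0), (1,-1)
  (m₁,m₂)=(1,-1): CG² = 3/14, CG = +√(3/14)   ← matches the target
  (m₁,m₂)=(0,0): CG² = 4/7, CG = +√(4/7)
  (m₁,m₂)=(-1,1): CG² = 3/14, CG = +√(3/14)   ← matches the target
Pairs with CG² = 3/14: (1,-1): +√(3/14); (-1,1): +√(3/14)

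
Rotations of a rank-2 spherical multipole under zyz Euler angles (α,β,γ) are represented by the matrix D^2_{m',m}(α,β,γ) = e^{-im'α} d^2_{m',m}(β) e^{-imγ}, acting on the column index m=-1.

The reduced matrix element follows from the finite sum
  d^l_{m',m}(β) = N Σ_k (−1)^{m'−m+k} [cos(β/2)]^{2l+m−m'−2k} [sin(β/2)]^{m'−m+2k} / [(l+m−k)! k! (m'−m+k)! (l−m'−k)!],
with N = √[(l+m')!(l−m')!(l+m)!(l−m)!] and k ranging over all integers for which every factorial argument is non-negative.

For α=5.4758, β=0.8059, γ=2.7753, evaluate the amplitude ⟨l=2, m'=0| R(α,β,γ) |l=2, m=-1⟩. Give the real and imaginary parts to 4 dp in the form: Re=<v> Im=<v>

Re=0.5713 Im=-0.2191

First d^2_{0,-1}(β=0.8059), then the phase factors e^{-i(0)α} and e^{-i(-1)γ}:
c=cos(0.805900/2)=0.919908, s=sin(0.805900/2)=0.392134; N=√[2·2·1·6]=4.898979
The bounds max(0,m−m')=0 and min(l+m,l−m')=1 give 2 terms
  k=0: (−1)^1·4.8990/(2)·0.9199^3·0.3921^1 = -0.747727
  k=1: (−1)^2·4.8990/(2)·0.9199^1·0.3921^3 = +0.135870
d^2_{0,-1}(0.8059) = -0.747727 +0.135870 = -0.611858
Phases: e^{-i·(0)·5.4758}=+1.000000+0.000000i, e^{-i·(-1)·2.7753}=-0.933662+0.358156i ⇒ D=+0.571268-0.219141i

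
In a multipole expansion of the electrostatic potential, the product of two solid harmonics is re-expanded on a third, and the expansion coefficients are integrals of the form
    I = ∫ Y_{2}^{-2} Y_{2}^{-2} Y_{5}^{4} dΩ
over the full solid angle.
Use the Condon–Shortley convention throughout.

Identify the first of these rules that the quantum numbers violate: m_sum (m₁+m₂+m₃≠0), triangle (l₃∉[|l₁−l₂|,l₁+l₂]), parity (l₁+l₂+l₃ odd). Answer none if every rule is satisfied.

triangle

Σmᵢ = 0  ✓
l₃∈[|l₁−l₂|,l₁+l₂]=[0,4] required, l₃=5 fails  ✗
Σlᵢ = 9 ⇒ odd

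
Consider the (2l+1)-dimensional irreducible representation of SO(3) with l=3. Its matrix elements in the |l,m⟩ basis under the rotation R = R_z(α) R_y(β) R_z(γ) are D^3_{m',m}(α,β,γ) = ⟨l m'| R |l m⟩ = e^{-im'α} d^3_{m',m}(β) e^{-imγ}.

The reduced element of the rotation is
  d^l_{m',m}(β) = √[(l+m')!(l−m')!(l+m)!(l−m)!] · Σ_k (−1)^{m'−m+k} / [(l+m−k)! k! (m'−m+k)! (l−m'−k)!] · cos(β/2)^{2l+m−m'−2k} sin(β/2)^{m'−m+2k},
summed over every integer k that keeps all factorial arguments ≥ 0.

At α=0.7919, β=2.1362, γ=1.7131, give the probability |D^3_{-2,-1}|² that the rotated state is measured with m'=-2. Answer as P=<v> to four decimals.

Split into d^3_{-2,-1}(β=2.1362) × two z-phases.
Half-angle: c=0.481790, s=0.876287. N=√(1·120·2·24)=75.894664
Admissible k: 1..2 (factorial args all ≥0)
  k=1: (−1)^0·75.8947/(24)·0.4818^5·0.8763^1 = +0.071934
  k=2: (−1)^1·75.8947/(12)·0.4818^3·0.8763^3 = -0.475929
d^3_{-2,-1}(2.1362) = +0.071934 -0.475929 = -0.403995
|D^3_{-2,-1}|² = |d^3_{-2,-1}(β)|² = (-0.403995)² = 0.163212 (the z-rotation phases have unit modulus)

P=0.1632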